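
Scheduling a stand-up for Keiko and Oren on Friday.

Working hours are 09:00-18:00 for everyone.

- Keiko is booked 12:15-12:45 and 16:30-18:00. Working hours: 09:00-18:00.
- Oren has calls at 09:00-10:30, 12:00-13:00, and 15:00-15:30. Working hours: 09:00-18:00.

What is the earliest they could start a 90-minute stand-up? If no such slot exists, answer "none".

10:30

Keiko free within 09:00–18:00: 09:00–12:15, 12:45–16:30.
Oren free within 09:00–18:00: 10:30–12:00, 13:00–15:00, 15:30–18:00.
Keiko ∩ Oren: 10:30–12:00, 13:00–15:00, 15:30–16:30.
Windows ≥ 90 min: 10:30–12:00, 13:00–15:00.
Earliest such window starts at 10:30.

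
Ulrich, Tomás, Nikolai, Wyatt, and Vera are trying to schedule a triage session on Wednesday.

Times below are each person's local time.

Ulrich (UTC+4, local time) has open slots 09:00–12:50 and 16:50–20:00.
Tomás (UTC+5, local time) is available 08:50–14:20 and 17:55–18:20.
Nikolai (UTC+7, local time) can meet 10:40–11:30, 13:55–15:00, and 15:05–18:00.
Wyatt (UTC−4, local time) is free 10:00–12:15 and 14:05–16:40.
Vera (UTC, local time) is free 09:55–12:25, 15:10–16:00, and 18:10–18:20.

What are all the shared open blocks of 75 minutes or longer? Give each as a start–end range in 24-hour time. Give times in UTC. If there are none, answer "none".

none

Ulrich → UTC: 05:00–08:50, 12:50–16:00.
Tomás → UTC: 03:50–09:20, 12:55–13:20.
Nikolai → UTC: 03:40–04:30, 06:55–08:00, 08:05–11:00.
Wyatt → UTC: 14:00–16:15, 18:05–20:40.
Vera → UTC: 09:55–12:25, 15:10–16:00, 18:10–18:20.
Ulrich ∩ Tomás: 05:00–08:50, 12:55–13:20.
Ulrich ∩ Tomás ∩ Nikolai: 06:55–08:00, 08:05–08:50.
Ulrich ∩ Tomás ∩ Nikolai ∩ Wyatt: (none).
Ulrich ∩ Tomás ∩ Nikolai ∩ Wyatt ∩ Vera: (none).
Windows ≥ 75 min: (none).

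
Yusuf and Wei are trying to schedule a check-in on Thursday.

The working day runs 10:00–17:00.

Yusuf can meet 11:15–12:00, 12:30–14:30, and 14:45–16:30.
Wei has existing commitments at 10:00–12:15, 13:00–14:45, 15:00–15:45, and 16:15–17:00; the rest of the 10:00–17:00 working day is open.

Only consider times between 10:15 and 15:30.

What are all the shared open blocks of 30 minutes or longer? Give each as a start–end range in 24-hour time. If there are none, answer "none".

Wei free within 10:00–17:00: 12:15–13:00, 14:45–15:00, 15:45–16:15.
Yusuf ∩ Wei: 12:30–13:00, 14:45–15:00, 15:45–16:15.
Restricted to 10:15–15:30: 12:30–13:00, 14:45–15:00.
Windows ≥ 30 min: 12:30–13:00.

12:30–13:00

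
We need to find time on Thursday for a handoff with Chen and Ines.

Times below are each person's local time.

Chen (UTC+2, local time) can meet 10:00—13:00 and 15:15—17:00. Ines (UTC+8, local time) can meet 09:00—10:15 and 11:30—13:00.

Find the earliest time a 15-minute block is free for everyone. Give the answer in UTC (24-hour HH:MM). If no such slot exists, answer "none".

none

Chen → UTC: 08:00–11:00, 13:15–15:00.
Ines → UTC: 01:00–02:15, 03:30–05:00.
Chen ∩ Ines: (none).
Windows ≥ 15 min: (none).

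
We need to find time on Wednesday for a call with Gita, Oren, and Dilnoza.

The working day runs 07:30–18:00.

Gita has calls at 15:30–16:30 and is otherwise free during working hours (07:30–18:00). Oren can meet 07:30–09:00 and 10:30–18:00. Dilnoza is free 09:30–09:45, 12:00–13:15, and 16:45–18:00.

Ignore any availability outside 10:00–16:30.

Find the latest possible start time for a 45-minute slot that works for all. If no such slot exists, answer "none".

Gita free within 07:30–18:00: 07:30–15:30, 16:30–18:00.
Gita ∩ Oren: 07:30–09:00, 10:30–15:30, 16:30–18:00.
Gita ∩ Oren ∩ Dilnoza: 12:00–13:15, 16:45–18:00.
Restricted to 10:00–16:30: 12:00–13:15.
Windows ≥ 45 min: 12:00–13:15.
Latest start in the last window 12:00–13:15 is 13:15 − 45 min = 12:30.

12:30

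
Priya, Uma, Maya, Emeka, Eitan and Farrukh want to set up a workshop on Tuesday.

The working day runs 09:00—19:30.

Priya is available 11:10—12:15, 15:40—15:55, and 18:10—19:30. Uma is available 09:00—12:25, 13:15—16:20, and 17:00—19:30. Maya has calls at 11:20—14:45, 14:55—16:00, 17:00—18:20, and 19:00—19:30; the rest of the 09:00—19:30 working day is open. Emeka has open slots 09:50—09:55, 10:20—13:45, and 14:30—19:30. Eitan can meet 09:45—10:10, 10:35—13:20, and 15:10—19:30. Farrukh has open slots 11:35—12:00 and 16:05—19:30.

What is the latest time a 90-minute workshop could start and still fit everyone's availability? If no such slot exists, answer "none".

none

Maya free within 09:00–19:30: 09:00–11:20, 14:45–14:55, 16:00–17:00, 18:20–19:00.
Priya ∩ Uma: 11:10–12:15, 15:40–15:55, 18:10–19:30.
Priya ∩ Uma ∩ Maya: 11:10–11:20, 18:20–19:00.
Priya ∩ Uma ∩ Maya ∩ Emeka: 11:10–11:20, 18:20–19:00.
Priya ∩ Uma ∩ Maya ∩ Emeka ∩ Eitan: 11:10–11:20, 18:20–19:00.
Priya ∩ Uma ∩ Maya ∩ Emeka ∩ Eitan ∩ Farrukh: 18:20–19:00.
Windows ≥ 90 min: (none).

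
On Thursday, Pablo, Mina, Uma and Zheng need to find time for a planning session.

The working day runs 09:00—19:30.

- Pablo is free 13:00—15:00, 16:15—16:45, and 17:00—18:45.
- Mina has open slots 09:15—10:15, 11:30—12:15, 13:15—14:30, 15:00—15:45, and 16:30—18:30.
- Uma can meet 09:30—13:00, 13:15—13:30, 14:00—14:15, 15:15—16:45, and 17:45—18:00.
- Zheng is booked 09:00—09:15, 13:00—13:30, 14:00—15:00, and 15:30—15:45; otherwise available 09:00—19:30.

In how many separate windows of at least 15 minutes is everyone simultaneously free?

2

Zheng free within 09:00–19:30: 09:15–13:00, 13:30–14:00, 15:00–15:30, 15:45–19:30.
Pablo ∩ Mina: 13:15–14:30, 16:30–16:45, 17:00–18:30.
Pablo ∩ Mina ∩ Uma: 13:15–13:30, 14:00–14:15, 16:30–16:45, 17:45–18:00.
Pablo ∩ Mina ∩ Uma ∩ Zheng: 16:30–16:45, 17:45–18:00.
Windows ≥ 15 min: 16:30–16:45, 17:45–18:00.
That's 2 windows.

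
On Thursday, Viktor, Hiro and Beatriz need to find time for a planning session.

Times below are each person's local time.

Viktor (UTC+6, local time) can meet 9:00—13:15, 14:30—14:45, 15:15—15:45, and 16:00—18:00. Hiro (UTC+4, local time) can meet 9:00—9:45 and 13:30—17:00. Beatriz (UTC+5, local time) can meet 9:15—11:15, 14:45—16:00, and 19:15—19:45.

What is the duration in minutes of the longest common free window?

60 minutes

Viktor → UTC: 03:00–07:15, 08:30–08:45, 09:15–09:45, 10:00–12:00.
Hiro → UTC: 05:00–05:45, 09:30–13:00.
Beatriz → UTC: 04:15–06:15, 09:45–11:00, 14:15–14:45.
Viktor ∩ Hiro: 05:00–05:45, 09:30–09:45, 10:00–12:00.
Viktor ∩ Hiro ∩ Beatriz: 05:00–05:45, 10:00–11:00.
Common window lengths: 45, 60 min; longest is 60.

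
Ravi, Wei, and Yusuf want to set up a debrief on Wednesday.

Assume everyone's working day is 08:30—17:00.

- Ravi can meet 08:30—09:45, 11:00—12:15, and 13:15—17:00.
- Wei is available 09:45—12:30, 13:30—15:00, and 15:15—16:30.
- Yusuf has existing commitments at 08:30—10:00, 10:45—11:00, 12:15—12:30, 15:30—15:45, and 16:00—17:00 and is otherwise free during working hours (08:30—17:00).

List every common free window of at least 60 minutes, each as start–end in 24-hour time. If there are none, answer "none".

11:00–12:15, 13:30–15:00

Yusuf free within 08:30–17:00: 10:00–10:45, 11:00–12:15, 12:30–15:30, 15:45–16:00.
Ravi ∩ Wei: 11:00–12:15, 13:30–15:00, 15:15–16:30.
Ravi ∩ Wei ∩ Yusuf: 11:00–12:15, 13:30–15:00, 15:15–15:30, 15:45–16:00.
Windows ≥ 60 min: 11:00–12:15, 13:30–15:00.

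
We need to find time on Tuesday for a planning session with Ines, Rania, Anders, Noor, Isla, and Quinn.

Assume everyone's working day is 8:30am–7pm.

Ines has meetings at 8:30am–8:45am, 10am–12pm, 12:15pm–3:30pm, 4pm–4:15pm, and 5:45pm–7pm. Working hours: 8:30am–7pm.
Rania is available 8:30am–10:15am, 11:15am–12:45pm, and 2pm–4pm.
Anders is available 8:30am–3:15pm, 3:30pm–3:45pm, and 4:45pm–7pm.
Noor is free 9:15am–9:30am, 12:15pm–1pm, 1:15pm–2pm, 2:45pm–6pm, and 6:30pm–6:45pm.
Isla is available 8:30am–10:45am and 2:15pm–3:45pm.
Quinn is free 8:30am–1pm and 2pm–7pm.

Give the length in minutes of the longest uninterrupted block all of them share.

Ines free within 08:30–19:00: 08:45–10:00, 12:00–12:15, 15:30–16:00, 16:15–17:45.
Ines ∩ Rania: 08:45–10:00, 12:00–12:15, 15:30–16:00.
Ines ∩ Rania ∩ Anders: 08:45–10:00, 12:00–12:15, 15:30–15:45.
Ines ∩ Rania ∩ Anders ∩ Noor: 09:15–09:30, 15:30–15:45.
Ines ∩ Rania ∩ Anders ∩ Noor ∩ Isla: 09:15–09:30, 15:30–15:45.
Ines ∩ Rania ∩ Anders ∩ Noor ∩ Isla ∩ Quinn: 09:15–09:30, 15:30–15:45.
Common window lengths: 15, 15 min; longest is 15.

15 minutes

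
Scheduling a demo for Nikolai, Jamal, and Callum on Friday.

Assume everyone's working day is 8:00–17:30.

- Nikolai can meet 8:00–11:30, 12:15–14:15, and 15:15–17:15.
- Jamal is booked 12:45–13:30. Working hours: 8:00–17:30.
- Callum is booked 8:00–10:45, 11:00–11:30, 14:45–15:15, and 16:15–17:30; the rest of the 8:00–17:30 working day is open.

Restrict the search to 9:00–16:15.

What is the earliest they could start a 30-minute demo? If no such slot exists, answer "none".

12:15

Jamal free within 08:00–17:30: 08:00–12:45, 13:30–17:30.
Callum free within 08:00–17:30: 10:45–11:00, 11:30–14:45, 15:15–16:15.
Nikolai ∩ Jamal: 08:00–11:30, 12:15–12:45, 13:30–14:15, 15:15–17:15.
Nikolai ∩ Jamal ∩ Callum: 10:45–11:00, 12:15–12:45, 13:30–14:15, 15:15–16:15.
Restricted to 09:00–16:15: 10:45–11:00, 12:15–12:45, 13:30–14:15, 15:15–16:15.
Windows ≥ 30 min: 12:15–12:45, 13:30–14:15, 15:15–16:15.
Earliest such window starts at 12:15.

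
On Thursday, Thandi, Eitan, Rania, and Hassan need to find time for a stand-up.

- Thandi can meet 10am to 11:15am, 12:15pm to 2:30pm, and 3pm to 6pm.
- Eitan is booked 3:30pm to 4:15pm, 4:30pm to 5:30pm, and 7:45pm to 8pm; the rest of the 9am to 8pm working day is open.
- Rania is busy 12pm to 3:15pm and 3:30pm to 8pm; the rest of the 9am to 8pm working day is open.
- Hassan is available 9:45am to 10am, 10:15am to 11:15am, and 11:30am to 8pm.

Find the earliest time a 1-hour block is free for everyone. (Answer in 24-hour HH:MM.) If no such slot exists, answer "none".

Eitan free within 09:00–20:00: 09:00–15:30, 16:15–16:30, 17:30–19:45.
Rania free within 09:00–20:00: 09:00–12:00, 15:15–15:30.
Thandi ∩ Eitan: 10:00–11:15, 12:15–14:30, 15:00–15:30, 16:15–16:30, 17:30–18:00.
Thandi ∩ Eitan ∩ Rania: 10:00–11:15, 15:15–15:30.
Thandi ∩ Eitan ∩ Rania ∩ Hassan: 10:15–11:15, 15:15–15:30.
Windows ≥ 60 min: 10:15–11:15.
Earliest such window starts at 10:15.

10:15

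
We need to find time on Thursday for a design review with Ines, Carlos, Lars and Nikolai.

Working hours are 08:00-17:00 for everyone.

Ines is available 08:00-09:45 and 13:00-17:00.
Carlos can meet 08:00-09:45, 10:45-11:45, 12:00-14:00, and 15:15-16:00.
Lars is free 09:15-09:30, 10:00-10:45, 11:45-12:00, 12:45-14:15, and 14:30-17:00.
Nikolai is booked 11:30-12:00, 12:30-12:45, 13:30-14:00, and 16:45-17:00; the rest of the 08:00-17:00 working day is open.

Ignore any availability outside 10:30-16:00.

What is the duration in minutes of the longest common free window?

45 minutes

Nikolai free within 08:00–17:00: 08:00–11:30, 12:00–12:30, 12:45–13:30, 14:00–16:45.
Ines ∩ Carlos: 08:00–09:45, 13:00–14:00, 15:15–16:00.
Ines ∩ Carlos ∩ Lars: 09:15–09:30, 13:00–14:00, 15:15–16:00.
Ines ∩ Carlos ∩ Lars ∩ Nikolai: 09:15–09:30, 13:00–13:30, 15:15–16:00.
Restricted to 10:30–16:00: 13:00–13:30, 15:15–16:00.
Common window lengths: 30, 45 min; longest is 45.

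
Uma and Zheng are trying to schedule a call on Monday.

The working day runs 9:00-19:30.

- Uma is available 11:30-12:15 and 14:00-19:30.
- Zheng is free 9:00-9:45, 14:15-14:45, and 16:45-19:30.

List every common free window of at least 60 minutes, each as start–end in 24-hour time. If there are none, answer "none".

Uma ∩ Zheng: 14:15–14:45, 16:45–19:30.
Windows ≥ 60 min: 16:45–19:30.

16:45–19:30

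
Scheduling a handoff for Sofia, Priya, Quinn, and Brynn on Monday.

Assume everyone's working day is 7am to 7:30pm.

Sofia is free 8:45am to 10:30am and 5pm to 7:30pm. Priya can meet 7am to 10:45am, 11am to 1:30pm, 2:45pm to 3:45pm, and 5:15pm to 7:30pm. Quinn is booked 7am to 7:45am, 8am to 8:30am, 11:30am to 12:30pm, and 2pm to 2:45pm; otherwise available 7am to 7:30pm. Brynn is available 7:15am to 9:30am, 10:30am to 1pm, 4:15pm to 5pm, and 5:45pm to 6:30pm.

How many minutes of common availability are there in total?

Quinn free within 07:00–19:30: 07:45–08:00, 08:30–11:30, 12:30–14:00, 14:45–19:30.
Sofia ∩ Priya: 08:45–10:30, 17:15–19:30.
Sofia ∩ Priya ∩ Quinn: 08:45–10:30, 17:15–19:30.
Sofia ∩ Priya ∩ Quinn ∩ Brynn: 08:45–09:30, 17:45–18:30.
Total common minutes: 45 + 45 = 90.

90 minutes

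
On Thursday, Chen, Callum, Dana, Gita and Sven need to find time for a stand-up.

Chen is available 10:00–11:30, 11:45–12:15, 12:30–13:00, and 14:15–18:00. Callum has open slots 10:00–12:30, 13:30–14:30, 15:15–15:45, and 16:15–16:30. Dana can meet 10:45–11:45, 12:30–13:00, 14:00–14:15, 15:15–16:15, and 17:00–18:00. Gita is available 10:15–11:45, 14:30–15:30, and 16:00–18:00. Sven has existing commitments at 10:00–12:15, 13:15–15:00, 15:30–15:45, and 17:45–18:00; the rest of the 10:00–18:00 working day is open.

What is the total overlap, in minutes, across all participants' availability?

15 minutes

Sven free within 10:00–18:00: 12:15–13:15, 15:00–15:30, 15:45–17:45.
Chen ∩ Callum: 10:00–11:30, 11:45–12:15, 14:15–14:30, 15:15–15:45, 16:15–16:30.
Chen ∩ Callum ∩ Dana: 10:45–11:30, 15:15–15:45.
Chen ∩ Callum ∩ Dana ∩ Gita: 10:45–11:30, 15:15–15:30.
Chen ∩ Callum ∩ Dana ∩ Gita ∩ Sven: 15:15–15:30.
Total common minutes: 15.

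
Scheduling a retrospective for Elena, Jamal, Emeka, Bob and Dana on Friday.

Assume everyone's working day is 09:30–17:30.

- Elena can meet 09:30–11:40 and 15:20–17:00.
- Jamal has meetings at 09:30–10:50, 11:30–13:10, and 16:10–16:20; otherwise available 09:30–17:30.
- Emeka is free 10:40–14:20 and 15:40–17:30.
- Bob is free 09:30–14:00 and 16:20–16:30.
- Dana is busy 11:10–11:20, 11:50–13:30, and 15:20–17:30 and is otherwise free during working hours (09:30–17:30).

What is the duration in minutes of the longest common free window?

20 minutes

Jamal free within 09:30–17:30: 10:50–11:30, 13:10–16:10, 16:20–17:30.
Dana free within 09:30–17:30: 09:30–11:10, 11:20–11:50, 13:30–15:20.
Elena ∩ Jamal: 10:50–11:30, 15:20–16:10, 16:20–17:00.
Elena ∩ Jamal ∩ Emeka: 10:50–11:30, 15:40–16:10, 16:20–17:00.
Elena ∩ Jamal ∩ Emeka ∩ Bob: 10:50–11:30, 16:20–16:30.
Elena ∩ Jamal ∩ Emeka ∩ Bob ∩ Dana: 10:50–11:10, 11:20–11:30.
Common window lengths: 20, 10 min; longest is 20.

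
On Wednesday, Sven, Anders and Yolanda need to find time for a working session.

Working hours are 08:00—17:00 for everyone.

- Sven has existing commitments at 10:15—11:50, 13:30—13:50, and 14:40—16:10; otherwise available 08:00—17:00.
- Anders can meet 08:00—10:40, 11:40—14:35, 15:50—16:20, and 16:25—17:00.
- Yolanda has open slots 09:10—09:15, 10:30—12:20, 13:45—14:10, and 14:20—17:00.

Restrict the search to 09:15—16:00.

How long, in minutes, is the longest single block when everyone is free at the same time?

30 minutes

Sven free within 08:00–17:00: 08:00–10:15, 11:50–13:30, 13:50–14:40, 16:10–17:00.
Sven ∩ Anders: 08:00–10:15, 11:50–13:30, 13:50–14:35, 16:10–16:20, 16:25–17:00.
Sven ∩ Anders ∩ Yolanda: 09:10–09:15, 11:50–12:20, 13:50–14:10, 14:20–14:35, 16:10–16:20, 16:25–17:00.
Restricted to 09:15–16:00: 11:50–12:20, 13:50–14:10, 14:20–14:35.
Common window lengths: 30, 20, 15 min; longest is 30.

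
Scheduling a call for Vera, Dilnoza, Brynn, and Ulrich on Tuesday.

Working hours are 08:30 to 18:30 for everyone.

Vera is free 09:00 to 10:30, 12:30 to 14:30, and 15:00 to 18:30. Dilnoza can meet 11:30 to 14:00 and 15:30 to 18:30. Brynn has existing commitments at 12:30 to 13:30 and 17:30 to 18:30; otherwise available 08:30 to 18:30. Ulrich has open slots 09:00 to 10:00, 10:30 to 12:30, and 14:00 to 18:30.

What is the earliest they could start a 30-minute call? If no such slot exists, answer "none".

Brynn free within 08:30–18:30: 08:30–12:30, 13:30–17:30.
Vera ∩ Dilnoza: 12:30–14:00, 15:30–18:30.
Vera ∩ Dilnoza ∩ Brynn: 13:30–14:00, 15:30–17:30.
Vera ∩ Dilnoza ∩ Brynn ∩ Ulrich: 15:30–17:30.
Windows ≥ 30 min: 15:30–17:30.
Earliest such window starts at 15:30.

15:30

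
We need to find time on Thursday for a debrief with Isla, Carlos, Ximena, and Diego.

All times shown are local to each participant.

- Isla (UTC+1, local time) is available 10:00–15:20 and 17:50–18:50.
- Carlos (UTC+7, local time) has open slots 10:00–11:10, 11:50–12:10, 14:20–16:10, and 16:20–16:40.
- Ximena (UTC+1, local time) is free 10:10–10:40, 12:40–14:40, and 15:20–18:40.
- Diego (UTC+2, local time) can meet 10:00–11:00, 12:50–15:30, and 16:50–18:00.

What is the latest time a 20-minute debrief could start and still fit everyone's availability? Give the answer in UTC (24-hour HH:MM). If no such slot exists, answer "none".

Isla → UTC: 09:00–14:20, 16:50–17:50.
Carlos → UTC: 03:00–04:10, 04:50–05:10, 07:20–09:10, 09:20–09:40.
Ximena → UTC: 09:10–09:40, 11:40–13:40, 14:20–17:40.
Diego → UTC: 08:00–09:00, 10:50–13:30, 14:50–16:00.
Isla ∩ Carlos: 09:00–09:10, 09:20–09:40.
Isla ∩ Carlos ∩ Ximena: 09:20–09:40.
Isla ∩ Carlos ∩ Ximena ∩ Diego: (none).
Windows ≥ 20 min: (none).

none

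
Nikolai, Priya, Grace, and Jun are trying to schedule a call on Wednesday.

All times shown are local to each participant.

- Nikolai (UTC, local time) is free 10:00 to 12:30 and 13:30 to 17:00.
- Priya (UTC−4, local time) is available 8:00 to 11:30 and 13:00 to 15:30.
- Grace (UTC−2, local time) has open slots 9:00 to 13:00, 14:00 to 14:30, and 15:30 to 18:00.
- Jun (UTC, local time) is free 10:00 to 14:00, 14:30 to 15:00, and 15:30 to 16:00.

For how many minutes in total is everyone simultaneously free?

90 minutes

Nikolai → UTC: 10:00–12:30, 13:30–17:00.
Priya → UTC: 12:00–15:30, 17:00–19:30.
Grace → UTC: 11:00–15:00, 16:00–16:30, 17:30–20:00.
Jun → UTC: 10:00–14:00, 14:30–15:00, 15:30–16:00.
Nikolai ∩ Priya: 12:00–12:30, 13:30–15:30.
Nikolai ∩ Priya ∩ Grace: 12:00–12:30, 13:30–15:00.
Nikolai ∩ Priya ∩ Grace ∩ Jun: 12:00–12:30, 13:30–14:00, 14:30–15:00.
Total common minutes: 30 + 30 + 30 = 90.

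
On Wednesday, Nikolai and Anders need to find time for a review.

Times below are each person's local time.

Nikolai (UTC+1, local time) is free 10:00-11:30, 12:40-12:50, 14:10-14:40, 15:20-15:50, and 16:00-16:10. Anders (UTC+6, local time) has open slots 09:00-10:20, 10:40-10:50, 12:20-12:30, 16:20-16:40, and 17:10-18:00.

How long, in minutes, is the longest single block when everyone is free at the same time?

10 minutes

Nikolai → UTC: 09:00–10:30, 11:40–11:50, 13:10–13:40, 14:20–14:50, 15:00–15:10.
Anders → UTC: 03:00–04:20, 04:40–04:50, 06:20–06:30, 10:20–10:40, 11:10–12:00.
Nikolai ∩ Anders: 10:20–10:30, 11:40–11:50.
Common window lengths: 10, 10 min; longest is 10.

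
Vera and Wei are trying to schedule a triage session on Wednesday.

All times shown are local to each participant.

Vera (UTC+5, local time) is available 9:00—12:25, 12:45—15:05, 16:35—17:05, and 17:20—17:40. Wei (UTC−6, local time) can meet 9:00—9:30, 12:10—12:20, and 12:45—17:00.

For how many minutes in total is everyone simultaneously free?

0 minutes

Vera → UTC: 04:00–07:25, 07:45–10:05, 11:35–12:05, 12:20–12:40.
Wei → UTC: 15:00–15:30, 18:10–18:20, 18:45–23:00.
Vera ∩ Wei: (none).
Total common minutes: 0.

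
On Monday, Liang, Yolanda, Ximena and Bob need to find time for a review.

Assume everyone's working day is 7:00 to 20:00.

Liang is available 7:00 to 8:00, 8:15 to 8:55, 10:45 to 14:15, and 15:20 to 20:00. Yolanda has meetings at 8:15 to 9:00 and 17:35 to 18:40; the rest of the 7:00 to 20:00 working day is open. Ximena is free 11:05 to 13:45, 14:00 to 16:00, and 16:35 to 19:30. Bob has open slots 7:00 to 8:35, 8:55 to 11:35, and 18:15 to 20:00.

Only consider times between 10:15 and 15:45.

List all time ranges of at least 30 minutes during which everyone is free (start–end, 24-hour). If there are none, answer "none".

11:05–11:35

Yolanda free within 07:00–20:00: 07:00–08:15, 09:00–17:35, 18:40–20:00.
Liang ∩ Yolanda: 07:00–08:00, 10:45–14:15, 15:20–17:35, 18:40–20:00.
Liang ∩ Yolanda ∩ Ximena: 11:05–13:45, 14:00–14:15, 15:20–16:00, 16:35–17:35, 18:40–19:30.
Liang ∩ Yolanda ∩ Ximena ∩ Bob: 11:05–11:35, 18:40–19:30.
Restricted to 10:15–15:45: 11:05–11:35.
Windows ≥ 30 min: 11:05–11:35.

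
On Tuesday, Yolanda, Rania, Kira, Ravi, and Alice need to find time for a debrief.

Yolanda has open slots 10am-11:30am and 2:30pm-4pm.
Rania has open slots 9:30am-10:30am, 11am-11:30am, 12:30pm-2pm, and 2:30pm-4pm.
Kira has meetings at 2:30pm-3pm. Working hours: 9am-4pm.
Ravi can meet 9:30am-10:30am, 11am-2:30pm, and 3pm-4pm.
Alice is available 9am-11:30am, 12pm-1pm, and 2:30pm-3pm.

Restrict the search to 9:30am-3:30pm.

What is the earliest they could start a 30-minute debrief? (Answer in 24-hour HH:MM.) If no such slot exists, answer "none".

Kira free within 09:00–16:00: 09:00–14:30, 15:00–16:00.
Yolanda ∩ Rania: 10:00–10:30, 11:00–11:30, 14:30–16:00.
Yolanda ∩ Rania ∩ Kira: 10:00–10:30, 11:00–11:30, 15:00–16:00.
Yolanda ∩ Rania ∩ Kira ∩ Ravi: 10:00–10:30, 11:00–11:30, 15:00–16:00.
Yolanda ∩ Rania ∩ Kira ∩ Ravi ∩ Alice: 10:00–10:30, 11:00–11:30.
Restricted to 09:30–15:30: 10:00–10:30, 11:00–11:30.
Windows ≥ 30 min: 10:00–10:30, 11:00–11:30.
Earliest such window starts at 10:00.

10:00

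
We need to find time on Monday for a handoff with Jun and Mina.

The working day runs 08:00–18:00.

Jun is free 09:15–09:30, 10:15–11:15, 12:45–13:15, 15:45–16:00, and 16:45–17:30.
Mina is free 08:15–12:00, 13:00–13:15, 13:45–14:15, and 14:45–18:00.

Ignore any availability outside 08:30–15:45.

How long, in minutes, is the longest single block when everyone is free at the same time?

Jun ∩ Mina: 09:15–09:30, 10:15–11:15, 13:00–13:15, 15:45–16:00, 16:45–17:30.
Restricted to 08:30–15:45: 09:15–09:30, 10:15–11:15, 13:00–13:15.
Common window lengths: 15, 60, 15 min; longest is 60.

60 minutes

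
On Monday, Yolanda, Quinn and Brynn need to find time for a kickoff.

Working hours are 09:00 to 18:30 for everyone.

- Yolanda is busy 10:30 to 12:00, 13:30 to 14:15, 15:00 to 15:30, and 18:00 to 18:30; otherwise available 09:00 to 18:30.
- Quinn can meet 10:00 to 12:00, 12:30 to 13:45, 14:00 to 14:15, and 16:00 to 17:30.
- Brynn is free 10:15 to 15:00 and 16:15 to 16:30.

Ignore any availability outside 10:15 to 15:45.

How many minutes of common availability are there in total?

Yolanda free within 09:00–18:30: 09:00–10:30, 12:00–13:30, 14:15–15:00, 15:30–18:00.
Yolanda ∩ Quinn: 10:00–10:30, 12:30–13:30, 16:00–17:30.
Yolanda ∩ Quinn ∩ Brynn: 10:15–10:30, 12:30–13:30, 16:15–16:30.
Restricted to 10:15–15:45: 10:15–10:30, 12:30–13:30.
Total common minutes: 15 + 60 = 75.

75 minutes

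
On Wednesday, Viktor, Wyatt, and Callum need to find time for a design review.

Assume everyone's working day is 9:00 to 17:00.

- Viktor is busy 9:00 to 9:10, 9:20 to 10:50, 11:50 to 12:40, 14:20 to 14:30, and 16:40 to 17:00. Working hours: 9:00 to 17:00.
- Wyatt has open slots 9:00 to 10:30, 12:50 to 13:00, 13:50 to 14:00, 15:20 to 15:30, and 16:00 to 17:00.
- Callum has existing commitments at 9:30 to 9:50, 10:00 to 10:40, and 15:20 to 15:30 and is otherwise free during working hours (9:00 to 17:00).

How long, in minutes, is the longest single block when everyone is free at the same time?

40 minutes

Viktor free within 09:00–17:00: 09:10–09:20, 10:50–11:50, 12:40–14:20, 14:30–16:40.
Callum free within 09:00–17:00: 09:00–09:30, 09:50–10:00, 10:40–15:20, 15:30–17:00.
Viktor ∩ Wyatt: 09:10–09:20, 12:50–13:00, 13:50–14:00, 15:20–15:30, 16:00–16:40.
Viktor ∩ Wyatt ∩ Callum: 09:10–09:20, 12:50–13:00, 13:50–14:00, 16:00–16:40.
Common window lengths: 10, 10, 10, 40 min; longest is 40.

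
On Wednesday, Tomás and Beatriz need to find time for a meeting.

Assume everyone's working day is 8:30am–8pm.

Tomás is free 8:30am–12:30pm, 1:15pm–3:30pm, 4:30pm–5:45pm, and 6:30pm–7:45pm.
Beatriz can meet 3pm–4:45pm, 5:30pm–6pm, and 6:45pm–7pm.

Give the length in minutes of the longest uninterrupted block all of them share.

30 minutes

Tomás ∩ Beatriz: 15:00–15:30, 16:30–16:45, 17:30–17:45, 18:45–19:00.
Common window lengths: 30, 15, 15, 15 min; longest is 30.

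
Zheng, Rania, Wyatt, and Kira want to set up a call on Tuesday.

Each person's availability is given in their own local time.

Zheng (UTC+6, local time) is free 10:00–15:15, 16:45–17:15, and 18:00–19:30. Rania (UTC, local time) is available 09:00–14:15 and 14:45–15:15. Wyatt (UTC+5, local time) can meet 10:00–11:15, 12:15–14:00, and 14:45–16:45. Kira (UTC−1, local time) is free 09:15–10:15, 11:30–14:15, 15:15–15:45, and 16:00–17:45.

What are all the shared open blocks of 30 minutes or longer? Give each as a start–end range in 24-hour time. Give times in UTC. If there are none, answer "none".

10:45–11:15

Zheng → UTC: 04:00–09:15, 10:45–11:15, 12:00–13:30.
Rania → UTC: 09:00–14:15, 14:45–15:15.
Wyatt → UTC: 05:00–06:15, 07:15–09:00, 09:45–11:45.
Kira → UTC: 10:15–11:15, 12:30–15:15, 16:15–16:45, 17:00–18:45.
Zheng ∩ Rania: 09:00–09:15, 10:45–11:15, 12:00–13:30.
Zheng ∩ Rania ∩ Wyatt: 10:45–11:15.
Zheng ∩ Rania ∩ Wyatt ∩ Kira: 10:45–11:15.
Windows ≥ 30 min: 10:45–11:15.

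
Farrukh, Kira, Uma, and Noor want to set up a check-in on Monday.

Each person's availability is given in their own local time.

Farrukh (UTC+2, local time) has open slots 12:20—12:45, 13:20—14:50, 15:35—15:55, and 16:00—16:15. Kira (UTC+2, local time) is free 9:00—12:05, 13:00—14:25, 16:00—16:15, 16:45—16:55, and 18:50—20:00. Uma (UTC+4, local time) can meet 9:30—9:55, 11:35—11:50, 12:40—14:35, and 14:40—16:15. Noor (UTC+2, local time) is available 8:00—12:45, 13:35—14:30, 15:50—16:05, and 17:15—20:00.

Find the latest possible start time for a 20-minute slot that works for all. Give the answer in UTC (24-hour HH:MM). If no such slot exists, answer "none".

Farrukh → UTC: 10:20–10:45, 11:20–12:50, 13:35–13:55, 14:00–14:15.
Kira → UTC: 07:00–10:05, 11:00–12:25, 14:00–14:15, 14:45–14:55, 16:50–18:00.
Uma → UTC: 05:30–05:55, 07:35–07:50, 08:40–10:35, 10:40–12:15.
Noor → UTC: 06:00–10:45, 11:35–12:30, 13:50–14:05, 15:15–18:00.
Farrukh ∩ Kira: 11:20–12:25, 14:00–14:15.
Farrukh ∩ Kira ∩ Uma: 11:20–12:15.
Farrukh ∩ Kira ∩ Uma ∩ Noor: 11:35–12:15.
Windows ≥ 20 min: 11:35–12:15.
Latest start in the last window 11:35–12:15 is 12:15 − 20 min = 11:55.

11:55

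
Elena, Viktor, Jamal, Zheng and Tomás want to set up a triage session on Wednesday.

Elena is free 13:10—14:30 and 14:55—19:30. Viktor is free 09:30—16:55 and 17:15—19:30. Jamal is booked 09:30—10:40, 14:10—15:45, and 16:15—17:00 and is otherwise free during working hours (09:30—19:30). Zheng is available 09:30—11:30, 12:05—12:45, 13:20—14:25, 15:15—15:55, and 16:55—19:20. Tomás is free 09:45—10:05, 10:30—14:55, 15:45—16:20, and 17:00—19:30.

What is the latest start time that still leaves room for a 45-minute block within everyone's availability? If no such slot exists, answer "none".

Jamal free within 09:30–19:30: 10:40–14:10, 15:45–16:15, 17:00–19:30.
Elena ∩ Viktor: 13:10–14:30, 14:55–16:55, 17:15–19:30.
Elena ∩ Viktor ∩ Jamal: 13:10–14:10, 15:45–16:15, 17:15–19:30.
Elena ∩ Viktor ∩ Jamal ∩ Zheng: 13:20–14:10, 15:45–15:55, 17:15–19:20.
Elena ∩ Viktor ∩ Jamal ∩ Zheng ∩ Tomás: 13:20–14:10, 15:45–15:55, 17:15–19:20.
Windows ≥ 45 min: 13:20–14:10, 17:15–19:20.
Latest start in the last window 17:15–19:20 is 19:20 − 45 min = 18:35.

18:35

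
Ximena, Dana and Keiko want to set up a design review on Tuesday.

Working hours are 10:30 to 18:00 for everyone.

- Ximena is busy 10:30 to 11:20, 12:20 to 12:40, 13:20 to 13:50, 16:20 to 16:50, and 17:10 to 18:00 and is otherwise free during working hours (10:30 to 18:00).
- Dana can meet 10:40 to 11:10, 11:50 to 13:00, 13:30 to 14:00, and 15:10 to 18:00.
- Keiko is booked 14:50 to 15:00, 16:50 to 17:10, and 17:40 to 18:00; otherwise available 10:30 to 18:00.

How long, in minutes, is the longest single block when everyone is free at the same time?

70 minutes

Ximena free within 10:30–18:00: 11:20–12:20, 12:40–13:20, 13:50–16:20, 16:50–17:10.
Keiko free within 10:30–18:00: 10:30–14:50, 15:00–16:50, 17:10–17:40.
Ximena ∩ Dana: 11:50–12:20, 12:40–13:00, 13:50–14:00, 15:10–16:20, 16:50–17:10.
Ximena ∩ Dana ∩ Keiko: 11:50–12:20, 12:40–13:00, 13:50–14:00, 15:10–16:20.
Common window lengths: 30, 20, 10, 70 min; longest is 70.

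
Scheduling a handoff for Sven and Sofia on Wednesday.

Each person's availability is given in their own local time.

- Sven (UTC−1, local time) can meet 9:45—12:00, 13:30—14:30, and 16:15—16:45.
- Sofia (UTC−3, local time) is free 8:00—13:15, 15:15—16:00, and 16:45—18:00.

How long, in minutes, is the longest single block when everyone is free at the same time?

Sven → UTC: 10:45–13:00, 14:30–15:30, 17:15–17:45.
Sofia → UTC: 11:00–16:15, 18:15–19:00, 19:45–21:00.
Sven ∩ Sofia: 11:00–13:00, 14:30–15:30.
Common window lengths: 120, 60 min; longest is 120.

120 minutes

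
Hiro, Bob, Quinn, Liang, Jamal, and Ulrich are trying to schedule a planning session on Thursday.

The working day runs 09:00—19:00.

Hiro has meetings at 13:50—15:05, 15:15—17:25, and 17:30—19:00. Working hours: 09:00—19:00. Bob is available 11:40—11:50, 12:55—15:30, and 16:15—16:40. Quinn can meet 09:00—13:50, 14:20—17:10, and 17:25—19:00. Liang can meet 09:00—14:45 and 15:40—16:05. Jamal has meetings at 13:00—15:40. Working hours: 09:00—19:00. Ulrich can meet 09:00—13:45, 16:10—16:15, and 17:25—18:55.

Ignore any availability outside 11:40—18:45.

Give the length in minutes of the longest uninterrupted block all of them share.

Hiro free within 09:00–19:00: 09:00–13:50, 15:05–15:15, 17:25–17:30.
Jamal free within 09:00–19:00: 09:00–13:00, 15:40–19:00.
Hiro ∩ Bob: 11:40–11:50, 12:55–13:50, 15:05–15:15.
Hiro ∩ Bob ∩ Quinn: 11:40–11:50, 12:55–13:50, 15:05–15:15.
Hiro ∩ Bob ∩ Quinn ∩ Liang: 11:40–11:50, 12:55–13:50.
Hiro ∩ Bob ∩ Quinn ∩ Liang ∩ Jamal: 11:40–11:50, 12:55–13:00.
Hiro ∩ Bob ∩ Quinn ∩ Liang ∩ Jamal ∩ Ulrich: 11:40–11:50, 12:55–13:00.
Restricted to 11:40–18:45: 11:40–11:50, 12:55–13:00.
Common window lengths: 10, 5 min; longest is 10.

10 minutes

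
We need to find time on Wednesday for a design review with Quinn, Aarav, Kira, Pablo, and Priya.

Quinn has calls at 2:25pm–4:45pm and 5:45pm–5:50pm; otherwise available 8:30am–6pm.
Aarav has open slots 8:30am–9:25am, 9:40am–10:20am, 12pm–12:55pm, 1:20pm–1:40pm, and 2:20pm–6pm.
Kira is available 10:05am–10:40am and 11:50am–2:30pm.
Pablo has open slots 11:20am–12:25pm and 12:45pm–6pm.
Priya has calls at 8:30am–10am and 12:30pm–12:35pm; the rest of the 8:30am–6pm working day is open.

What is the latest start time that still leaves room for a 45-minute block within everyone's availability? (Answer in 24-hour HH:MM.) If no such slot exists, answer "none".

none

Quinn free within 08:30–18:00: 08:30–14:25, 16:45–17:45, 17:50–18:00.
Priya free within 08:30–18:00: 10:00–12:30, 12:35–18:00.
Quinn ∩ Aarav: 08:30–09:25, 09:40–10:20, 12:00–12:55, 13:20–13:40, 14:20–14:25, 16:45–17:45, 17:50–18:00.
Quinn ∩ Aarav ∩ Kira: 10:05–10:20, 12:00–12:55, 13:20–13:40, 14:20–14:25.
Quinn ∩ Aarav ∩ Kira ∩ Pablo: 12:00–12:25, 12:45–12:55, 13:20–13:40, 14:20–14:25.
Quinn ∩ Aarav ∩ Kira ∩ Pablo ∩ Priya: 12:00–12:25, 12:45–12:55, 13:20–13:40, 14:20–14:25.
Windows ≥ 45 min: (none).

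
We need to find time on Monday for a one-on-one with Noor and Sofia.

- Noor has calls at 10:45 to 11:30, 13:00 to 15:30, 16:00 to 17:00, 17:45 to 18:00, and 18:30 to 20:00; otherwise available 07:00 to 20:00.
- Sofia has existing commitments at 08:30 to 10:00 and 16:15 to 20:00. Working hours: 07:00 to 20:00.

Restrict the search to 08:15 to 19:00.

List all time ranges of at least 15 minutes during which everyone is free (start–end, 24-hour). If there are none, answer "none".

08:15–08:30, 10:00–10:45, 11:30–13:00, 15:30–16:00

Noor free within 07:00–20:00: 07:00–10:45, 11:30–13:00, 15:30–16:00, 17:00–17:45, 18:00–18:30.
Sofia free within 07:00–20:00: 07:00–08:30, 10:00–16:15.
Noor ∩ Sofia: 07:00–08:30, 10:00–10:45, 11:30–13:00, 15:30–16:00.
Restricted to 08:15–19:00: 08:15–08:30, 10:00–10:45, 11:30–13:00, 15:30–16:00.
Windows ≥ 15 min: 08:15–08:30, 10:00–10:45, 11:30–13:00, 15:30–16:00.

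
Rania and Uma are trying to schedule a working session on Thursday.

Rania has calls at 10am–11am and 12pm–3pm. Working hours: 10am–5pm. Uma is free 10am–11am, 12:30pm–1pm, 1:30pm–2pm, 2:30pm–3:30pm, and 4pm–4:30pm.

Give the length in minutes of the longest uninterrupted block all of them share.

Rania free within 10:00–17:00: 11:00–12:00, 15:00–17:00.
Rania ∩ Uma: 15:00–15:30, 16:00–16:30.
Common window lengths: 30, 30 min; longest is 30.

30 minutes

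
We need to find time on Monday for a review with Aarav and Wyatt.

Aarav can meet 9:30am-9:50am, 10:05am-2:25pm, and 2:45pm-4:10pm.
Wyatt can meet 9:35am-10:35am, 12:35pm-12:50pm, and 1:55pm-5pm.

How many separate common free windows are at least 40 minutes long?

Aarav ∩ Wyatt: 09:35–09:50, 10:05–10:35, 12:35–12:50, 13:55–14:25, 14:45–16:10.
Windows ≥ 40 min: 14:45–16:10.
That's 1 window.

1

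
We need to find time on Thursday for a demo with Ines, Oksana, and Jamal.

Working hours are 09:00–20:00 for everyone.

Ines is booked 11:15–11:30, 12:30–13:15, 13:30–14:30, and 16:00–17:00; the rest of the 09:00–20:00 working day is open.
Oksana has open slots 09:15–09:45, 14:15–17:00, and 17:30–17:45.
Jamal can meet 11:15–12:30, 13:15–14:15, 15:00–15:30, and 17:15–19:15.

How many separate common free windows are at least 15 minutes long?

Ines free within 09:00–20:00: 09:00–11:15, 11:30–12:30, 13:15–13:30, 14:30–16:00, 17:00–20:00.
Ines ∩ Oksana: 09:15–09:45, 14:30–16:00, 17:30–17:45.
Ines ∩ Oksana ∩ Jamal: 15:00–15:30, 17:30–17:45.
Windows ≥ 15 min: 15:00–15:30, 17:30–17:45.
That's 2 windows.

2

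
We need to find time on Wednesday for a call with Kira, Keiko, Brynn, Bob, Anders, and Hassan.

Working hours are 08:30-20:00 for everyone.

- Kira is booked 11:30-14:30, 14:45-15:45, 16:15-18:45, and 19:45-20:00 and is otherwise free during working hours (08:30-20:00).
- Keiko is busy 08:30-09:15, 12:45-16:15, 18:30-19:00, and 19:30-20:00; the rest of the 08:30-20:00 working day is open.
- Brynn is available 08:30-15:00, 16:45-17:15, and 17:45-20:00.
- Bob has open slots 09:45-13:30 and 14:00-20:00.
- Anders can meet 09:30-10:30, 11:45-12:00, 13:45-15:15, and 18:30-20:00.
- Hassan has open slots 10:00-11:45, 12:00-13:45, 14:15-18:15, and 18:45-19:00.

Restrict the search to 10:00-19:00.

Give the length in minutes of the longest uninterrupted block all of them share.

30 minutes

Kira free within 08:30–20:00: 08:30–11:30, 14:30–14:45, 15:45–16:15, 18:45–19:45.
Keiko free within 08:30–20:00: 09:15–12:45, 16:15–18:30, 19:00–19:30.
Kira ∩ Keiko: 09:15–11:30, 19:00–19:30.
Kira ∩ Keiko ∩ Brynn: 09:15–11:30, 19:00–19:30.
Kira ∩ Keiko ∩ Brynn ∩ Bob: 09:45–11:30, 19:00–19:30.
Kira ∩ Keiko ∩ Brynn ∩ Bob ∩ Anders: 09:45–10:30, 19:00–19:30.
Kira ∩ Keiko ∩ Brynn ∩ Bob ∩ Anders ∩ Hassan: 10:00–10:30.
Restricted to 10:00–19:00: 10:00–10:30.
Single common window of 30 minutes.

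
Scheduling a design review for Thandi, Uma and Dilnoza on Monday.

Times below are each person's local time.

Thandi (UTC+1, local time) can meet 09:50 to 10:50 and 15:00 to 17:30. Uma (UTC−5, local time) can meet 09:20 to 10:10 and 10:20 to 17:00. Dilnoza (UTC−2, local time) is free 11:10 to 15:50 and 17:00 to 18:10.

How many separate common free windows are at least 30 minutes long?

Thandi → UTC: 08:50–09:50, 14:00–16:30.
Uma → UTC: 14:20–15:10, 15:20–22:00.
Dilnoza → UTC: 13:10–17:50, 19:00–20:10.
Thandi ∩ Uma: 14:20–15:10, 15:20–16:30.
Thandi ∩ Uma ∩ Dilnoza: 14:20–15:10, 15:20–16:30.
Windows ≥ 30 min: 14:20–15:10, 15:20–16:30.
That's 2 windows.

2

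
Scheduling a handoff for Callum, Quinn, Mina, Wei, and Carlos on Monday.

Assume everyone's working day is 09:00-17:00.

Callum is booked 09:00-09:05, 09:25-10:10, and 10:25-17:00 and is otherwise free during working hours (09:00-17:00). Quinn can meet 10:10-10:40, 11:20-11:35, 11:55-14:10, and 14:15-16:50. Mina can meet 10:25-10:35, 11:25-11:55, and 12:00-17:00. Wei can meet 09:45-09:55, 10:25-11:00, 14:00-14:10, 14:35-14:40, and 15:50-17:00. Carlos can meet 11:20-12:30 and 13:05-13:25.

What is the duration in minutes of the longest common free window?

0 minutes

Callum free within 09:00–17:00: 09:05–09:25, 10:10–10:25.
Callum ∩ Quinn: 10:10–10:25.
Callum ∩ Quinn ∩ Mina: (none).
Callum ∩ Quinn ∩ Mina ∩ Wei: (none).
Callum ∩ Quinn ∩ Mina ∩ Wei ∩ Carlos: (none).
No common window.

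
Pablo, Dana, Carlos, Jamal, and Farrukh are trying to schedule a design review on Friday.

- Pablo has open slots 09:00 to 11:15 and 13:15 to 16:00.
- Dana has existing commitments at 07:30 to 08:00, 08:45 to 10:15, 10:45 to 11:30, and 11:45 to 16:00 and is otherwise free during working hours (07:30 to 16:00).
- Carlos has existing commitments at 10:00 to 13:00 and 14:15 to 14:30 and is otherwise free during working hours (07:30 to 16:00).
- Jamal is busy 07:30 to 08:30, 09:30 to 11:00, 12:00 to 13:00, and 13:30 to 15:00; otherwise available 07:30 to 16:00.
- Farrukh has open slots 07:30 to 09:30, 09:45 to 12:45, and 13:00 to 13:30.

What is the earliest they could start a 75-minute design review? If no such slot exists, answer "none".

none

Dana free within 07:30–16:00: 08:00–08:45, 10:15–10:45, 11:30–11:45.
Carlos free within 07:30–16:00: 07:30–10:00, 13:00–14:15, 14:30–16:00.
Jamal free within 07:30–16:00: 08:30–09:30, 11:00–12:00, 13:00–13:30, 15:00–16:00.
Pablo ∩ Dana: 10:15–10:45.
Pablo ∩ Dana ∩ Carlos: (none).
Pablo ∩ Dana ∩ Carlos ∩ Jamal: (none).
Pablo ∩ Dana ∩ Carlos ∩ Jamal ∩ Farrukh: (none).
Windows ≥ 75 min: (none).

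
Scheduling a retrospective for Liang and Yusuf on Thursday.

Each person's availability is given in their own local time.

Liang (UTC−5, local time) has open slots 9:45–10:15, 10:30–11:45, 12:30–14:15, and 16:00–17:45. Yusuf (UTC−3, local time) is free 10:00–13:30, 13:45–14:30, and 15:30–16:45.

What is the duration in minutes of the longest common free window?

60 minutes

Liang → UTC: 14:45–15:15, 15:30–16:45, 17:30–19:15, 21:00–22:45.
Yusuf → UTC: 13:00–16:30, 16:45–17:30, 18:30–19:45.
Liang ∩ Yusuf: 14:45–15:15, 15:30–16:30, 18:30–19:15.
Common window lengths: 30, 60, 45 min; longest is 60.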